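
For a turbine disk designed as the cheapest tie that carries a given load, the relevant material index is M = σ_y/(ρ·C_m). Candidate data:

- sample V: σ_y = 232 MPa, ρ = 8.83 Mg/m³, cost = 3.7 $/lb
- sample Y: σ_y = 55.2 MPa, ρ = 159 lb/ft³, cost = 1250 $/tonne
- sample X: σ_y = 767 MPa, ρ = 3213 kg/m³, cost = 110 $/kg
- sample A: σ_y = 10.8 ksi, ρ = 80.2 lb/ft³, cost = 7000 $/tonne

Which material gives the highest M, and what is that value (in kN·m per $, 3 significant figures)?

In SI units:
  sample V: σ_y = 232.0 MPa, ρ = 8830 kg/m³, cost = 8.157 $/kg
  sample Y: σ_y = 55.20 MPa, ρ = 2547 kg/m³, cost = 1.250 $/kg
  sample X: σ_y = 767.0 MPa, ρ = 3213 kg/m³, cost = 110.0 $/kg
  sample A: σ_y = 74.46 MPa, ρ = 1285 kg/m³, cost = 7.000 $/kg
  sample Y: M = 17.3 kN·m per $
  sample A: M = 8.28 kN·m per $
  sample V: M = 3.22 kN·m per $
  sample X: M = 2.17 kN·m per $
Sample Y ranks first.

sample Y, M = 17.3 kN·m per $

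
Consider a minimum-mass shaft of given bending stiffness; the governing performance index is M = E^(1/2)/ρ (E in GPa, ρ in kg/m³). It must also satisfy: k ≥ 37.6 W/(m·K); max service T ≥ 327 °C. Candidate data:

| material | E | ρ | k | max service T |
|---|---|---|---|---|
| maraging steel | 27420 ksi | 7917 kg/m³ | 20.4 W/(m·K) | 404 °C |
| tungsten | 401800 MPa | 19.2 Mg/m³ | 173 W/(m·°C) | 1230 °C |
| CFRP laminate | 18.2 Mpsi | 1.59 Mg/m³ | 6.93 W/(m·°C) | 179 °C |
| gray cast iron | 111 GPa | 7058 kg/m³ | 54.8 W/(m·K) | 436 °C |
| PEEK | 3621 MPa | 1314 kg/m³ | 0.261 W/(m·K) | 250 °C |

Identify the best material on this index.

gray cast iron

Screen on constraints: k ≥ 37.6 W/(m·K); max service T ≥ 327 °C. Survivors: tungsten, gray cast iron.
Putting every candidate on a common basis:
  tungsten: E = 401.8 GPa, ρ = 19200 kg/m³
  gray cast iron: E = 111.0 GPa, ρ = 7058 kg/m³
  gray cast iron: M = 1.49×10⁻³
  tungsten: M = 1.04×10⁻³
Gray cast iron has the largest M.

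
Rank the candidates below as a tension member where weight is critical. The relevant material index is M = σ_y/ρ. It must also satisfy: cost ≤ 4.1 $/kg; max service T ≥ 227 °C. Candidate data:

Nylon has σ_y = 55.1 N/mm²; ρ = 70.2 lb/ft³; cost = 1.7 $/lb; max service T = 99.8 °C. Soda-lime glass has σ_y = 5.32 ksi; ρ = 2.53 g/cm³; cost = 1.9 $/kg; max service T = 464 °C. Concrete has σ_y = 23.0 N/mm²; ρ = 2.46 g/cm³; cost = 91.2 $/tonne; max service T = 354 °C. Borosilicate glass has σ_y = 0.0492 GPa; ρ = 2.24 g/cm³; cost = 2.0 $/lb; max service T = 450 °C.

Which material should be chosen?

soda-lime glass

Screen on constraints: cost ≤ 4.1 $/kg; max service T ≥ 227 °C. Survivors: soda-lime glass, concrete.
Convert each candidate to consistent units, then evaluate M:
  soda-lime glass: σ_y = 36.68 MPa, ρ = 2530 kg/m³
  concrete: σ_y = 23.00 MPa, ρ = 2460 kg/m³
  soda-lime glass: M = 14.5 kN·m/kg
  concrete: M = 9.35 kN·m/kg
The maximum is for soda-lime glass.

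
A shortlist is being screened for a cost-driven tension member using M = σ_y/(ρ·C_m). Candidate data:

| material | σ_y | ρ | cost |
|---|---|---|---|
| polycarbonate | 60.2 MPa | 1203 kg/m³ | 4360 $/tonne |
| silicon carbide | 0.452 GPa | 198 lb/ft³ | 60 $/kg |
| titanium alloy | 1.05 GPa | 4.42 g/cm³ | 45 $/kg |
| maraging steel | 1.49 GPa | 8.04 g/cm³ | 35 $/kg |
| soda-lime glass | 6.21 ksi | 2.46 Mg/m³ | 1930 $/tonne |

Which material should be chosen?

polycarbonate

Convert each candidate to consistent units, then evaluate M:
  polycarbonate: σ_y = 60.20 MPa, ρ = 1203 kg/m³, cost = 4.360 $/kg
  silicon carbide: σ_y = 452.0 MPa, ρ = 3172 kg/m³, cost = 60.00 $/kg
  titanium alloy: σ_y = 1050 MPa, ρ = 4420 kg/m³, cost = 45.00 $/kg
  maraging steel: σ_y = 1490 MPa, ρ = 8040 kg/m³, cost = 35.00 $/kg
  soda-lime glass: σ_y = 42.82 MPa, ρ = 2460 kg/m³, cost = 1.930 $/kg
  polycarbonate: M = 11.5 kN·m per $
  soda-lime glass: M = 9.02 kN·m per $
  maraging steel: M = 5.29 kN·m per $
  titanium alloy: M = 5.28 kN·m per $
  silicon carbide: M = 2.38 kN·m per $
Polycarbonate ranks first.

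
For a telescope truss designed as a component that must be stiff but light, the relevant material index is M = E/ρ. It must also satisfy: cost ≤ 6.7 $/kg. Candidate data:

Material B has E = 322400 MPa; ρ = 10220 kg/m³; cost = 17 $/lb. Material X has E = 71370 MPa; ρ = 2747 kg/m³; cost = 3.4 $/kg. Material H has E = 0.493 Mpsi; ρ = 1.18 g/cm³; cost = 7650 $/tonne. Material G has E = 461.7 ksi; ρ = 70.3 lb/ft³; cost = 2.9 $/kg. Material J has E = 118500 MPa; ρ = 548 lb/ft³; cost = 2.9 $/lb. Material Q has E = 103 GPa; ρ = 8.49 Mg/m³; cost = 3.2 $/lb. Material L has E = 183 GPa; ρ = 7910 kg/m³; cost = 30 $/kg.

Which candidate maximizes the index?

Screen on constraints: cost ≤ 6.7 $/kg. Survivors: material X, material G, material J.
Convert each candidate to consistent units, then evaluate M:
  material X: E = 71.37 GPa, ρ = 2747 kg/m³
  material G: E = 3.183 GPa, ρ = 1126 kg/m³
  material J: E = 118.5 GPa, ρ = 8778 kg/m³
  material X: M = 26.0 MN·m/kg
  material J: M = 13.5 MN·m/kg
  material G: M = 2.83 MN·m/kg
Material X ranks first.

material X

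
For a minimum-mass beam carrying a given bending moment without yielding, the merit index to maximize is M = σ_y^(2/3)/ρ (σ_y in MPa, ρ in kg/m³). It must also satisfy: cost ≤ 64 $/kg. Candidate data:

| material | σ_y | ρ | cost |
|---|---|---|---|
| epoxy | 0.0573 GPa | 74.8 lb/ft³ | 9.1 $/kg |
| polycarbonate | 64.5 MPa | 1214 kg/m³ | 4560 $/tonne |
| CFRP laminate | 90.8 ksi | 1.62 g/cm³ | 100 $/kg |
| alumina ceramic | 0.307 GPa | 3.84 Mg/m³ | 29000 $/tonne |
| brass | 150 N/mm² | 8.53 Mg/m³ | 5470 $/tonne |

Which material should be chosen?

polycarbonate

Screen on constraints: cost ≤ 64 $/kg. Survivors: epoxy, polycarbonate, alumina ceramic, brass.
After converting to SI:
  epoxy: σ_y = 57.30 MPa, ρ = 1198 kg/m³
  polycarbonate: σ_y = 64.50 MPa, ρ = 1214 kg/m³
  alumina ceramic: σ_y = 307.0 MPa, ρ = 3840 kg/m³
  brass: σ_y = 150.0 MPa, ρ = 8530 kg/m³
  polycarbonate: M = 13.2×10⁻³
  epoxy: M = 12.4×10⁻³
  alumina ceramic: M = 11.9×10⁻³
  brass: M = 3.31×10⁻³
Polycarbonate ranks first.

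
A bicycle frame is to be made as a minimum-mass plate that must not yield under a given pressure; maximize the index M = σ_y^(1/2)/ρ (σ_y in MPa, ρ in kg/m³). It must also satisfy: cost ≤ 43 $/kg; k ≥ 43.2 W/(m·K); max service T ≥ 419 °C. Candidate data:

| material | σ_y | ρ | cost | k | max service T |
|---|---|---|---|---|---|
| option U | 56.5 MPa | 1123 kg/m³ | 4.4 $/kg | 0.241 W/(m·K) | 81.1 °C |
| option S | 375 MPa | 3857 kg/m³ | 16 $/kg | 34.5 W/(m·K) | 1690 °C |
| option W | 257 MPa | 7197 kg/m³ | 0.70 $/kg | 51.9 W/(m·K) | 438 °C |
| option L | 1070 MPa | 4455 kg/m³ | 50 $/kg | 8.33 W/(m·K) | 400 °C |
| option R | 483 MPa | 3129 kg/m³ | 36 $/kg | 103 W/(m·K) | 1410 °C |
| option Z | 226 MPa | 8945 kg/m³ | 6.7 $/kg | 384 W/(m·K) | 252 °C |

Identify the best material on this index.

Screen on constraints: cost ≤ 43 $/kg; k ≥ 43.2 W/(m·K); max service T ≥ 419 °C. Survivors: option W, option R.
Evaluate M for each candidate:
  option R: M = 7.02×10⁻³
  option W: M = 2.23×10⁻³
Option R ranks first.

option R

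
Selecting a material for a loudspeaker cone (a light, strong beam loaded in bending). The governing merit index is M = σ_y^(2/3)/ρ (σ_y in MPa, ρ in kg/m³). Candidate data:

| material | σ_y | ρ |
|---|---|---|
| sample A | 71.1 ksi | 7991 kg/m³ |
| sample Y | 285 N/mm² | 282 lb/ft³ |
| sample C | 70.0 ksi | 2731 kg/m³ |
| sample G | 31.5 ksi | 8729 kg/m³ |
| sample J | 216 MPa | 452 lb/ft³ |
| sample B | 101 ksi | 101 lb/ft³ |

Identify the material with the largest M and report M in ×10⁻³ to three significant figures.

Normalizing units and computing the index:
  sample A: σ_y = 490.2 MPa, ρ = 7991 kg/m³
  sample Y: σ_y = 285.0 MPa, ρ = 4517 kg/m³
  sample C: σ_y = 482.6 MPa, ρ = 2731 kg/m³
  sample G: σ_y = 217.2 MPa, ρ = 8729 kg/m³
  sample J: σ_y = 216.0 MPa, ρ = 7240 kg/m³
  sample B: σ_y = 696.4 MPa, ρ = 1618 kg/m³
  sample B: M = 48.6×10⁻³
  sample C: M = 22.5×10⁻³
  sample Y: M = 9.59×10⁻³
  sample A: M = 7.78×10⁻³
  sample J: M = 4.97×10⁻³
  sample G: M = 4.14×10⁻³
Sample B has the largest M.

sample B, M = 48.6×10⁻³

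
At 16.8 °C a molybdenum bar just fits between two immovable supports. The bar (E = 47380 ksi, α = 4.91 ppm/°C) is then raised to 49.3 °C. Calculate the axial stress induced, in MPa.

52.1 MPa

E = 47380 ksi = 326.7 GPa.
ΔT = 32.50 K. Constrained thermal stress σ = E·α·ΔT = 326.7×10³ MPa × 4.91×10⁻⁶ × 32.50 = 52.1 MPa (compressive).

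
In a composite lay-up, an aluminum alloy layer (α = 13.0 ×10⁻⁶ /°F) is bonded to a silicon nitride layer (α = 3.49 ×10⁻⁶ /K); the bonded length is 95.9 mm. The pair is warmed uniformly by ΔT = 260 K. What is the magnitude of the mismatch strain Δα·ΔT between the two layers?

5.18×10⁻³

aluminum alloy: α = 13.0×10⁻⁶/°F × 9/5 = 23.4×10⁻⁶/K.
Δα = |23.4 − 3.49|×10⁻⁶/K = 19.9×10⁻⁶/K.
Mismatch strain = Δα·ΔT = 19.9×10⁻⁶ × 260.0 = 5.18×10⁻³.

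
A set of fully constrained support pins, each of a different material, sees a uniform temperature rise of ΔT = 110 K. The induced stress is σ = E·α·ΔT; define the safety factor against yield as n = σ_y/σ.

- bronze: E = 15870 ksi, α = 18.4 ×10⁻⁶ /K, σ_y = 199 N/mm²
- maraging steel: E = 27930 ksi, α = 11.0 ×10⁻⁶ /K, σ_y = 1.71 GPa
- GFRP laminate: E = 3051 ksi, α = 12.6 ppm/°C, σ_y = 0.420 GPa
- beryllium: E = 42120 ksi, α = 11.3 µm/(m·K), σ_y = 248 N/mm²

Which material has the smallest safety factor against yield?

Converting E to GPa, α to ×10⁻⁶/K, σ_y to MPa, then σ and n for each:
  bronze: E = 109.4, α = 18.4, σ_y = 199.0 → σ = 221 MPa, n = 0.899
  maraging steel: E = 192.6, α = 11.0, σ_y = 1710 → σ = 233 MPa, n = 7.34
  GFRP laminate: E = 21.04, α = 12.6, σ_y = 420.0 → σ = 29.2 MPa, n = 14.4
  beryllium: E = 290.4, α = 11.3, σ_y = 248.0 → σ = 361 MPa, n = 0.687
Smallest n: beryllium with n = 0.687.

beryllium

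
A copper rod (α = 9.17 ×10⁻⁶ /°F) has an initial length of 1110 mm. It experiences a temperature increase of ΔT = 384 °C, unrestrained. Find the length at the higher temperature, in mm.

Convert α: 9.17×10⁻⁶/°F × (9/5) = 16.5×10⁻⁶/K.
ΔL = α·L₀·ΔT = 16.5×10⁻⁶ × 1110 mm × 384.0 K = 7.04 mm.
L = L₀ + ΔL = 1110 + 7.04 = 1117.0 mm.

1117.0 mm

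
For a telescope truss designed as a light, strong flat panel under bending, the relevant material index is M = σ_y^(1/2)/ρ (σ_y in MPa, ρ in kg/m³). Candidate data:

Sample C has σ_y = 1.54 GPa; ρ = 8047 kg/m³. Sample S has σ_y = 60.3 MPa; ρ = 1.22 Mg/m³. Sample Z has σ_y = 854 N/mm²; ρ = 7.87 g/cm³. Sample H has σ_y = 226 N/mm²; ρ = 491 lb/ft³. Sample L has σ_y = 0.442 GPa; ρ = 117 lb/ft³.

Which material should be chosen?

sample L

Putting every candidate on a common basis:
  sample C: σ_y = 1540 MPa, ρ = 8047 kg/m³
  sample S: σ_y = 60.30 MPa, ρ = 1220 kg/m³
  sample Z: σ_y = 854.0 MPa, ρ = 7870 kg/m³
  sample H: σ_y = 226.0 MPa, ρ = 7865 kg/m³
  sample L: σ_y = 442.0 MPa, ρ = 1874 kg/m³
  sample L: M = 11.2×10⁻³
  sample S: M = 6.37×10⁻³
  sample C: M = 4.88×10⁻³
  sample Z: M = 3.71×10⁻³
  sample H: M = 1.91×10⁻³
Highest index: sample L.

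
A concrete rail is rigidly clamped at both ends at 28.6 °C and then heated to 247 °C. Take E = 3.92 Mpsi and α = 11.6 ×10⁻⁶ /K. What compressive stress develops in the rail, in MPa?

68.5 MPa

E = 3.92 Mpsi = 27.03 GPa.
ΔT = 218.4 K. Constrained thermal stress σ = E·α·ΔT = 27.03×10³ MPa × 11.6×10⁻⁶ × 218.4 = 68.5 MPa (compressive).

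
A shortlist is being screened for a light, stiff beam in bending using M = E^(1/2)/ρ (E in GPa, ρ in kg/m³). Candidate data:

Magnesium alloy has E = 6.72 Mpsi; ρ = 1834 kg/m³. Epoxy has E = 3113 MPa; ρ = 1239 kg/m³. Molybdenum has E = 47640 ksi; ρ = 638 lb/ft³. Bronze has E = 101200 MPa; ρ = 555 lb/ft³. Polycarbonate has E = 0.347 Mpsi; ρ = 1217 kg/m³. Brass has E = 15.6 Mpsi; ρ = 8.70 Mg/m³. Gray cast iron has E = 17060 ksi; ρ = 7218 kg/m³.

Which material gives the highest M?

magnesium alloy

Convert each candidate to consistent units, then evaluate M:
  magnesium alloy: E = 46.33 GPa, ρ = 1834 kg/m³
  epoxy: E = 3.113 GPa, ρ = 1239 kg/m³
  molybdenum: E = 328.5 GPa, ρ = 10220 kg/m³
  bronze: E = 101.2 GPa, ρ = 8890 kg/m³
  polycarbonate: E = 2.392 GPa, ρ = 1217 kg/m³
  brass: E = 107.6 GPa, ρ = 8700 kg/m³
  gray cast iron: E = 117.6 GPa, ρ = 7218 kg/m³
  magnesium alloy: M = 3.71×10⁻³
  molybdenum: M = 1.77×10⁻³
  gray cast iron: M = 1.50×10⁻³
  epoxy: M = 1.42×10⁻³
  polycarbonate: M = 1.27×10⁻³
  brass: M = 1.19×10⁻³
  bronze: M = 1.13×10⁻³
Highest index: magnesium alloy.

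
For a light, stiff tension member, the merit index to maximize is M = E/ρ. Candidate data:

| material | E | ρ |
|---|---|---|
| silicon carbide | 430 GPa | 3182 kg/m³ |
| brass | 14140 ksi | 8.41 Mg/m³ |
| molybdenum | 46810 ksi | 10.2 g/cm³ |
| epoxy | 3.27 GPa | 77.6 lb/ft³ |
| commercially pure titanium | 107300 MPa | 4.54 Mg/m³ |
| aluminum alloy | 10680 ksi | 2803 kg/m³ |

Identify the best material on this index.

Putting every candidate on a common basis:
  silicon carbide: E = 430.0 GPa, ρ = 3182 kg/m³
  brass: E = 97.49 GPa, ρ = 8410 kg/m³
  molybdenum: E = 322.7 GPa, ρ = 10200 kg/m³
  epoxy: E = 3.270 GPa, ρ = 1243 kg/m³
  commercially pure titanium: E = 107.3 GPa, ρ = 4540 kg/m³
  aluminum alloy: E = 73.64 GPa, ρ = 2803 kg/m³
  silicon carbide: M = 135 MN·m/kg
  molybdenum: M = 31.6 MN·m/kg
  aluminum alloy: M = 26.3 MN·m/kg
  commercially pure titanium: M = 23.6 MN·m/kg
  brass: M = 11.6 MN·m/kg
  epoxy: M = 2.63 MN·m/kg
The maximum is for silicon carbide.

silicon carbide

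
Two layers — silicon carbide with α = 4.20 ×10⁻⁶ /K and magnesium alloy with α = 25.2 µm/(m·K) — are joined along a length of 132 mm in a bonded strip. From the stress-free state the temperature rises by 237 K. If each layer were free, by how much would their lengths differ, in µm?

657 µm

Δα = |4.20 − 25.2|×10⁻⁶/K = 21.0×10⁻⁶/K.
ΔL_mismatch = Δα·L·ΔT = 21.0×10⁻⁶ × 132.0 mm × 237.0 K = 657 µm.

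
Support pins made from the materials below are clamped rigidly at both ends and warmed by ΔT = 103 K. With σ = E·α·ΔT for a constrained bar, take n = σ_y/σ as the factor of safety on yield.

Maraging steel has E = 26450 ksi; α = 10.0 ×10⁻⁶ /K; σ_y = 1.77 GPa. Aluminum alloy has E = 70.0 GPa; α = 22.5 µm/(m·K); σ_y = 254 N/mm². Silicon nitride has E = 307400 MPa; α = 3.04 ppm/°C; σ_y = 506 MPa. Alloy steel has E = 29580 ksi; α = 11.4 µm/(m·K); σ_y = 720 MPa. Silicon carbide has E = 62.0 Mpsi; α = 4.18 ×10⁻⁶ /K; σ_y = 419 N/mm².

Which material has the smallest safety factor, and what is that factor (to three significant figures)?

aluminum alloy, n = 1.57

Converting E to GPa, α to ×10⁻⁶/K, σ_y to MPa, then σ and n for each:
  maraging steel: E = 182.4, α = 10.0, σ_y = 1770 → σ = 188 MPa, n = 9.42
  aluminum alloy: E = 70.00, α = 22.5, σ_y = 254.0 → σ = 162 MPa, n = 1.57
  silicon nitride: E = 307.4, α = 3.04, σ_y = 506.0 → σ = 96.3 MPa, n = 5.26
  alloy steel: E = 203.9, α = 11.4, σ_y = 720.0 → σ = 239 MPa, n = 3.01
  silicon carbide: E = 427.5, α = 4.18, σ_y = 419.0 → σ = 184 MPa, n = 2.28
Aluminum alloy has the lowest safety factor, n = 1.57.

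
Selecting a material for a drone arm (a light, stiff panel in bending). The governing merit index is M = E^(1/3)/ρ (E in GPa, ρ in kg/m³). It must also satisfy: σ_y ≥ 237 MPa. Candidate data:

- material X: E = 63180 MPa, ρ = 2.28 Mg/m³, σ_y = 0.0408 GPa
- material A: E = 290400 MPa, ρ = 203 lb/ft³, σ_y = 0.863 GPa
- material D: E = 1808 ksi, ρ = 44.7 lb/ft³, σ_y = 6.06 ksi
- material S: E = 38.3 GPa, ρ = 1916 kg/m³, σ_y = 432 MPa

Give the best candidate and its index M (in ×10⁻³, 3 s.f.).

material A, M = 2.04×10⁻³

Screen on constraints: σ_y ≥ 237 MPa. Survivors: material A, material S.
Putting every candidate on a common basis:
  material A: E = 290.4 GPa, ρ = 3252 kg/m³
  material S: E = 38.30 GPa, ρ = 1916 kg/m³
  material A: M = 2.04×10⁻³
  material S: M = 1.76×10⁻³
Highest index: material A.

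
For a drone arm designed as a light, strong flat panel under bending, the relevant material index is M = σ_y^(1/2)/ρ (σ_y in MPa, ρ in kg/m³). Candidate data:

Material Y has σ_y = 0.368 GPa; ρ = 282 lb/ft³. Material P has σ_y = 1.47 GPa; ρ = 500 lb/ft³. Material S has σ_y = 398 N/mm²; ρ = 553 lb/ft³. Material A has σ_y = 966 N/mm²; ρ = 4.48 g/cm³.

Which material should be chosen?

After converting to SI:
  material Y: σ_y = 368.0 MPa, ρ = 4517 kg/m³
  material P: σ_y = 1470 MPa, ρ = 8009 kg/m³
  material S: σ_y = 398.0 MPa, ρ = 8858 kg/m³
  material A: σ_y = 966.0 MPa, ρ = 4480 kg/m³
  material A: M = 6.94×10⁻³
  material P: M = 4.79×10⁻³
  material Y: M = 4.25×10⁻³
  material S: M = 2.25×10⁻³
Material A ranks first.

material A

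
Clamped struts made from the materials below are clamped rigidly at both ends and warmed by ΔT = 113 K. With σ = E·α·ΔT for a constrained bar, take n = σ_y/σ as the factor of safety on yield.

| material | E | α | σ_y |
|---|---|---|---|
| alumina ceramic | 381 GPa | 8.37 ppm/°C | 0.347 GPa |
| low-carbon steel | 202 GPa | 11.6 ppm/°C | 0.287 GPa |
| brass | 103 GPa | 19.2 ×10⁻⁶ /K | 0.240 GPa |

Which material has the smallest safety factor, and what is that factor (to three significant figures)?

With everything in SI (GPa, ×10⁻⁶/K, MPa):
  alumina ceramic: E = 381.0, α = 8.37, σ_y = 347.0 → σ = 360 MPa, n = 0.963
  low-carbon steel: E = 202.0, α = 11.6, σ_y = 287.0 → σ = 265 MPa, n = 1.08
  brass: E = 103.0, α = 19.2, σ_y = 240.0 → σ = 223 MPa, n = 1.07
Smallest n: alumina ceramic with n = 0.963.

alumina ceramic, n = 0.963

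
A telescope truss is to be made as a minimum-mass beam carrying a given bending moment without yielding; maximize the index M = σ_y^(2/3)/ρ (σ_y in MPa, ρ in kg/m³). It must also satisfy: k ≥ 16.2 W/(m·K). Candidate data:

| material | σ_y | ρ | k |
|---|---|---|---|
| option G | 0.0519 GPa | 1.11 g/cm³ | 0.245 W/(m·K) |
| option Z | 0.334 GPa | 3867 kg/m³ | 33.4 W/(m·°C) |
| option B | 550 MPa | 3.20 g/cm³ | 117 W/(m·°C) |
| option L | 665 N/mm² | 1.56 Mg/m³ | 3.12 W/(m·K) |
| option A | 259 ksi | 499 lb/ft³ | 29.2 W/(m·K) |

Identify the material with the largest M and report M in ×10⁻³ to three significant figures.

Screen on constraints: k ≥ 16.2 W/(m·K). Survivors: option Z, option B, option A.
Normalizing units and computing the index:
  option Z: σ_y = 334.0 MPa, ρ = 3867 kg/m³
  option B: σ_y = 550.0 MPa, ρ = 3200 kg/m³
  option A: σ_y = 1786 MPa, ρ = 7993 kg/m³
  option B: M = 21.0×10⁻³
  option A: M = 18.4×10⁻³
  option Z: M = 12.4×10⁻³
Option B ranks first.

option B, M = 21.0×10⁻³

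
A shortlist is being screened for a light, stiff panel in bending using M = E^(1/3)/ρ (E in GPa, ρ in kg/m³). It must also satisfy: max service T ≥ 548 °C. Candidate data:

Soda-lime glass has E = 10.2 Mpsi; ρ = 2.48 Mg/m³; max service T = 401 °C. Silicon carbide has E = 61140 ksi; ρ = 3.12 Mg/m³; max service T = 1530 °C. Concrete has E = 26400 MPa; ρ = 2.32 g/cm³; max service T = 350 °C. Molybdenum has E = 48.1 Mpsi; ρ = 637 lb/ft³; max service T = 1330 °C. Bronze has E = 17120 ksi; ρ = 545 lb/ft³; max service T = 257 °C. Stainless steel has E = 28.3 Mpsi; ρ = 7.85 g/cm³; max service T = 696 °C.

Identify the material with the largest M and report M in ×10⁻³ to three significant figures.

silicon carbide, M = 2.40×10⁻³

Screen on constraints: max service T ≥ 548 °C. Survivors: silicon carbide, molybdenum, stainless steel.
After converting to SI:
  silicon carbide: E = 421.5 GPa, ρ = 3120 kg/m³
  molybdenum: E = 331.6 GPa, ρ = 10200 kg/m³
  stainless steel: E = 195.1 GPa, ρ = 7850 kg/m³
  silicon carbide: M = 2.40×10⁻³
  stainless steel: M = 0.739×10⁻³
  molybdenum: M = 0.678×10⁻³
Silicon carbide ranks first.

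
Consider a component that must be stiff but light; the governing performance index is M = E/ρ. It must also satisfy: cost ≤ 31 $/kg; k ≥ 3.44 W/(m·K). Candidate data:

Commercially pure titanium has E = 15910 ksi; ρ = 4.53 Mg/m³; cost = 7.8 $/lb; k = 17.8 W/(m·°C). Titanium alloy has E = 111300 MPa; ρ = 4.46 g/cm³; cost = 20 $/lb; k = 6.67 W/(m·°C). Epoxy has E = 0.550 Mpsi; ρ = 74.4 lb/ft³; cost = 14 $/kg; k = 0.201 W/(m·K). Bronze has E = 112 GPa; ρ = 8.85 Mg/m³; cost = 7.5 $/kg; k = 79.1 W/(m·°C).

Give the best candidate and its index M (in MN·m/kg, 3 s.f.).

Screen on constraints: cost ≤ 31 $/kg; k ≥ 3.44 W/(m·K). Survivors: commercially pure titanium, bronze.
In SI units:
  commercially pure titanium: E = 109.7 GPa, ρ = 4530 kg/m³
  bronze: E = 112.0 GPa, ρ = 8850 kg/m³
  commercially pure titanium: M = 24.2 MN·m/kg
  bronze: M = 12.7 MN·m/kg
Commercially pure titanium ranks first.

commercially pure titanium, M = 24.2 MN·m/kg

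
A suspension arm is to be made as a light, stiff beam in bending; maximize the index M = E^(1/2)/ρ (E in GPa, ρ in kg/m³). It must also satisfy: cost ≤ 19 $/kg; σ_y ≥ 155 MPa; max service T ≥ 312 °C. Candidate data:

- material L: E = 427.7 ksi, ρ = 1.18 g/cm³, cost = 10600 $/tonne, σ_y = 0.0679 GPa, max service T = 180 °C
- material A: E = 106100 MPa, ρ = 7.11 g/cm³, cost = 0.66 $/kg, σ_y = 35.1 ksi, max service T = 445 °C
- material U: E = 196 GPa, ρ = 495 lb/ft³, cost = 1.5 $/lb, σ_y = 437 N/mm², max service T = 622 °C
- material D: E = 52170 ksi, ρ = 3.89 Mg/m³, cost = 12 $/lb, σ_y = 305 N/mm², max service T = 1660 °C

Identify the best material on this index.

material U

Screen on constraints: cost ≤ 19 $/kg; σ_y ≥ 155 MPa; max service T ≥ 312 °C. Survivors: material A, material U.
After converting to SI:
  material A: E = 106.1 GPa, ρ = 7110 kg/m³
  material U: E = 196.0 GPa, ρ = 7929 kg/m³
  material U: M = 1.77×10⁻³
  material A: M = 1.45×10⁻³
The maximum is for material U.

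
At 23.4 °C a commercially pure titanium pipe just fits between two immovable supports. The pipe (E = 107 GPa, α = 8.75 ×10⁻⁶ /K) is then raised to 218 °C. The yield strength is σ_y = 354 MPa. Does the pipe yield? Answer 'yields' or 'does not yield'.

does not yield

ΔT = 194.6 K. Constrained thermal stress σ = E·α·ΔT = 107.0×10³ MPa × 8.75×10⁻⁶ × 194.6 = 182 MPa (compressive).
Compare to σ_y = 354 MPa: σ < σ_y, so it does not yield.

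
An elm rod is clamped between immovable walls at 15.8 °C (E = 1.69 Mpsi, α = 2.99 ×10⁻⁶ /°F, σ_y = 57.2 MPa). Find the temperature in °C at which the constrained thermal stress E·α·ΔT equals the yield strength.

E = 1.69 Mpsi = 11.65 GPa.
α = 2.99×10⁻⁶/°F × 9/5 = 5.38×10⁻⁶/K.
E·α·ΔT = 57.20 MPa ⇒ ΔT = 57.20 / (11.65×10³ × 5.38×10⁻⁶) = 912.1 K.
T = 15.8 + 912.1 = 927.9 °C.

928 °C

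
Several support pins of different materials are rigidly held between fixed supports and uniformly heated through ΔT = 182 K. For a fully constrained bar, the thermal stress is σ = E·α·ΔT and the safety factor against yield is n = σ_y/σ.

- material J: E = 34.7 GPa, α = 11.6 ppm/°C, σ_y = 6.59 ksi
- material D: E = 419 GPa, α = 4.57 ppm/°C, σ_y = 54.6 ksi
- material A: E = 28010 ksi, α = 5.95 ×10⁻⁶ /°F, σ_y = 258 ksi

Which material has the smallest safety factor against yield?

material J

Converting E to GPa, α to ×10⁻⁶/K, σ_y to MPa, then σ and n for each:
  material J: E = 34.70, α = 11.6, σ_y = 45.44 → σ = 73.3 MPa, n = 0.620
  material D: E = 419.0, α = 4.57, σ_y = 376.5 → σ = 348 MPa, n = 1.08
  material A: E = 193.1, α = 10.7, σ_y = 1779 → σ = 376 MPa, n = 4.73
Smallest n: material J with n = 0.620.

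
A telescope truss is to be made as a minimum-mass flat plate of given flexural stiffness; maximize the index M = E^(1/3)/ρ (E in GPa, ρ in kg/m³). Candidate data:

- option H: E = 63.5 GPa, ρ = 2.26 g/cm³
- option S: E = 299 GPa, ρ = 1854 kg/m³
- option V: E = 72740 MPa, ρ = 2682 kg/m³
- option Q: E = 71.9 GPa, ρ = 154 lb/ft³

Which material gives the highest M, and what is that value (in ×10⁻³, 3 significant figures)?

option S, M = 3.61×10⁻³

In SI units:
  option H: E = 63.50 GPa, ρ = 2260 kg/m³
  option S: E = 299.0 GPa, ρ = 1854 kg/m³
  option V: E = 72.74 GPa, ρ = 2682 kg/m³
  option Q: E = 71.90 GPa, ρ = 2467 kg/m³
  option S: M = 3.61×10⁻³
  option H: M = 1.77×10⁻³
  option Q: M = 1.69×10⁻³
  option V: M = 1.56×10⁻³
Highest index: option S.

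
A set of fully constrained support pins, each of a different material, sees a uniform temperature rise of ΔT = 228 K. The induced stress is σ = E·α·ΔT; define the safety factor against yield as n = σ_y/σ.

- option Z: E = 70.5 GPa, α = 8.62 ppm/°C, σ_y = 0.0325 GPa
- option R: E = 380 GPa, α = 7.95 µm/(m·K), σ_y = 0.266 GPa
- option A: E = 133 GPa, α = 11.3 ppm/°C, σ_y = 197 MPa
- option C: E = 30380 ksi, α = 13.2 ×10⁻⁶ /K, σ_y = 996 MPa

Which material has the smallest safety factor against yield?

option Z

With everything in SI (GPa, ×10⁻⁶/K, MPa):
  option Z: E = 70.50, α = 8.62, σ_y = 32.50 → σ = 139 MPa, n = 0.235
  option R: E = 380.0, α = 7.95, σ_y = 266.0 → σ = 689 MPa, n = 0.386
  option A: E = 133.0, α = 11.3, σ_y = 197.0 → σ = 343 MPa, n = 0.575
  option C: E = 209.5, α = 13.2, σ_y = 996.0 → σ = 630 MPa, n = 1.58
Option Z has the lowest safety factor, n = 0.235.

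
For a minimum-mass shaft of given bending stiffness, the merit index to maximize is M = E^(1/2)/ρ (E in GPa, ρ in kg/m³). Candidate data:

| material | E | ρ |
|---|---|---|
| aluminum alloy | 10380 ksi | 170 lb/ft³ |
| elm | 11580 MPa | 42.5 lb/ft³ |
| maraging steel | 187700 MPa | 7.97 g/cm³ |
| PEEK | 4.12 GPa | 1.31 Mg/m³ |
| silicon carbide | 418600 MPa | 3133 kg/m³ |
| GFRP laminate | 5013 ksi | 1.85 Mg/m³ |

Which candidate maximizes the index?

After converting to SI:
  aluminum alloy: E = 71.57 GPa, ρ = 2723 kg/m³
  elm: E = 11.58 GPa, ρ = 680.8 kg/m³
  maraging steel: E = 187.7 GPa, ρ = 7970 kg/m³
  PEEK: E = 4.120 GPa, ρ = 1310 kg/m³
  silicon carbide: E = 418.6 GPa, ρ = 3133 kg/m³
  GFRP laminate: E = 34.56 GPa, ρ = 1850 kg/m³
  silicon carbide: M = 6.53×10⁻³
  elm: M = 5.00×10⁻³
  GFRP laminate: M = 3.18×10⁻³
  aluminum alloy: M = 3.11×10⁻³
  maraging steel: M = 1.72×10⁻³
  PEEK: M = 1.55×10⁻³
Highest index: silicon carbide.

silicon carbide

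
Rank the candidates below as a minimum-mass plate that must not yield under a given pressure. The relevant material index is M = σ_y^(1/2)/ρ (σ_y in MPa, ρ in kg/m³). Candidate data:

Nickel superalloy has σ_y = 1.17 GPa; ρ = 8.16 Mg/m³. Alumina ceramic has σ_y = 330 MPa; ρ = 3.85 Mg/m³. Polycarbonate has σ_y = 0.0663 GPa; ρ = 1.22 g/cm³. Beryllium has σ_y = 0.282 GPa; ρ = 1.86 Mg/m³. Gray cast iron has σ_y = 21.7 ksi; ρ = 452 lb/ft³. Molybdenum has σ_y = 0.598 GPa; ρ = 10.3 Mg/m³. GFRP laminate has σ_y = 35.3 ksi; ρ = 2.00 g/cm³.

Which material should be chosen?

beryllium

Convert each candidate to consistent units, then evaluate M:
  nickel superalloy: σ_y = 1170 MPa, ρ = 8160 kg/m³
  alumina ceramic: σ_y = 330.0 MPa, ρ = 3850 kg/m³
  polycarbonate: σ_y = 66.30 MPa, ρ = 1220 kg/m³
  beryllium: σ_y = 282.0 MPa, ρ = 1860 kg/m³
  gray cast iron: σ_y = 149.6 MPa, ρ = 7240 kg/m³
  molybdenum: σ_y = 598.0 MPa, ρ = 10300 kg/m³
  GFRP laminate: σ_y = 243.4 MPa, ρ = 2000 kg/m³
  beryllium: M = 9.03×10⁻³
  GFRP laminate: M = 7.80×10⁻³
  polycarbonate: M = 6.67×10⁻³
  alumina ceramic: M = 4.72×10⁻³
  nickel superalloy: M = 4.19×10⁻³
  molybdenum: M = 2.37×10⁻³
  gray cast iron: M = 1.69×10⁻³
The maximum is for beryllium.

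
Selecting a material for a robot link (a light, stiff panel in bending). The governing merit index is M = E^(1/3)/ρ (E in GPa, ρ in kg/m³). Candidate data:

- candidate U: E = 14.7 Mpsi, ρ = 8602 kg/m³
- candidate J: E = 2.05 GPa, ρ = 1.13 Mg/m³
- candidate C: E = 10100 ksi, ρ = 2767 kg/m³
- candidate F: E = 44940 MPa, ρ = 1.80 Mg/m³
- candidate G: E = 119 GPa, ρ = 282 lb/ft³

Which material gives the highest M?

candidate F

In SI units:
  candidate U: E = 101.4 GPa, ρ = 8602 kg/m³
  candidate J: E = 2.050 GPa, ρ = 1130 kg/m³
  candidate C: E = 69.64 GPa, ρ = 2767 kg/m³
  candidate F: E = 44.94 GPa, ρ = 1800 kg/m³
  candidate G: E = 119.0 GPa, ρ = 4517 kg/m³
  candidate F: M = 1.98×10⁻³
  candidate C: M = 1.49×10⁻³
  candidate J: M = 1.12×10⁻³
  candidate G: M = 1.09×10⁻³
  candidate U: M = 0.542×10⁻³
Candidate F has the largest M.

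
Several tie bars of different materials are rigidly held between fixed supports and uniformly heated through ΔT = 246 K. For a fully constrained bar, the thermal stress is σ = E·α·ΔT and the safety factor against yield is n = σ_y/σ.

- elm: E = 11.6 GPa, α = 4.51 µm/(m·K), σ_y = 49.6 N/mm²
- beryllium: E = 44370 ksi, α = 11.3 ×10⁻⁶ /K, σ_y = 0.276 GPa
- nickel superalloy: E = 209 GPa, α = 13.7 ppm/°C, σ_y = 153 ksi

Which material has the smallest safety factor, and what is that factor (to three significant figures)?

beryllium, n = 0.325

Per material, after unit conversion:
  elm: E = 11.60, α = 4.51, σ_y = 49.60 → σ = 12.9 MPa, n = 3.85
  beryllium: E = 305.9, α = 11.3, σ_y = 276.0 → σ = 850 MPa, n = 0.325
  nickel superalloy: E = 209.0, α = 13.7, σ_y = 1055 → σ = 704 MPa, n = 1.50
The minimum is beryllium at n = 0.325.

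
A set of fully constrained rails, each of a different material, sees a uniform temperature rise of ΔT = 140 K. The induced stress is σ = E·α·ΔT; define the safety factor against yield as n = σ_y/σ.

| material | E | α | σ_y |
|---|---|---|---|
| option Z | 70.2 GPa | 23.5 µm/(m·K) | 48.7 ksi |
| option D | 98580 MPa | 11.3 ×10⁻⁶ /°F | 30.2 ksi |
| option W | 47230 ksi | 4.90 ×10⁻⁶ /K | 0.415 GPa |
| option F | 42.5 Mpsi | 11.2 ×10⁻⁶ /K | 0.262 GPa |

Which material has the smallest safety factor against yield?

With everything in SI (GPa, ×10⁻⁶/K, MPa):
  option Z: E = 70.20, α = 23.5, σ_y = 335.8 → σ = 231 MPa, n = 1.45
  option D: E = 98.58, α = 20.3, σ_y = 208.2 → σ = 281 MPa, n = 0.742
  option W: E = 325.6, α = 4.90, σ_y = 415.0 → σ = 223 MPa, n = 1.86
  option F: E = 293.0, α = 11.2, σ_y = 262.0 → σ = 459 MPa, n = 0.570
The minimum is option F at n = 0.570.

option F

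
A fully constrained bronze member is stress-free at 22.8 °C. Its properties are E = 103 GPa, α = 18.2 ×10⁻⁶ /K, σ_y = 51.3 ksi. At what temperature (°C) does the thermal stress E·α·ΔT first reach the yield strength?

σ_y = 51.3 ksi = 353.7 MPa.
E·α·ΔT = 353.7 MPa ⇒ ΔT = 353.7 / (103.0×10³ × 18.2×10⁻⁶) = 188.7 K.
T = 22.8 + 188.7 = 211.5 °C.

211 °C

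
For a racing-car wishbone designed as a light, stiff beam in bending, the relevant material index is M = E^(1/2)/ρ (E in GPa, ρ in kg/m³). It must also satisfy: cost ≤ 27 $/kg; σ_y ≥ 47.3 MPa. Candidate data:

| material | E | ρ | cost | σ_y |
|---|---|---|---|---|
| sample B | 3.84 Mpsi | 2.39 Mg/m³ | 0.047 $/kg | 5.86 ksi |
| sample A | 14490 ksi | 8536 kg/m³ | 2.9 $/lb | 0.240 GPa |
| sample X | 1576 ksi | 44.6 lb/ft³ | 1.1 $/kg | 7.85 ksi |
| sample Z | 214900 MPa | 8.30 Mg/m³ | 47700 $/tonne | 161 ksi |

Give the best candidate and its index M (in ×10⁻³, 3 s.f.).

sample X, M = 4.61×10⁻³

Screen on constraints: cost ≤ 27 $/kg; σ_y ≥ 47.3 MPa. Survivors: sample A, sample X.
Putting every candidate on a common basis:
  sample A: E = 99.91 GPa, ρ = 8536 kg/m³
  sample X: E = 10.87 GPa, ρ = 714.4 kg/m³
  sample X: M = 4.61×10⁻³
  sample A: M = 1.17×10⁻³
The maximum is for sample X.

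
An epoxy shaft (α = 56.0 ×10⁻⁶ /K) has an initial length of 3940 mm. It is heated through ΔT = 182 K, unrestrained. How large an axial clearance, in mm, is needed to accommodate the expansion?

ΔL = α·L₀·ΔT = 56.0×10⁻⁶ × 3940 mm × 182.0 K = 40.2 mm.

40.2 mm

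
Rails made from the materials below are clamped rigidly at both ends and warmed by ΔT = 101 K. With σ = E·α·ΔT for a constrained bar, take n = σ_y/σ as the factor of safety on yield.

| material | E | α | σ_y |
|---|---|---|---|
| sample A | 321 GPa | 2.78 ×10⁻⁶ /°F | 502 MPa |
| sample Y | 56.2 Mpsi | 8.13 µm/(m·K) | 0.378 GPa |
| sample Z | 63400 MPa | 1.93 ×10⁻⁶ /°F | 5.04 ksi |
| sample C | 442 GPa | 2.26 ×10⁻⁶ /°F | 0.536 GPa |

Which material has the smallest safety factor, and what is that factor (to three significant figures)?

With everything in SI (GPa, ×10⁻⁶/K, MPa):
  sample A: E = 321.0, α = 5.00, σ_y = 502.0 → σ = 162 MPa, n = 3.09
  sample Y: E = 387.5, α = 8.13, σ_y = 378.0 → σ = 318 MPa, n = 1.19
  sample Z: E = 63.40, α = 3.47, σ_y = 34.75 → σ = 22.2 MPa, n = 1.56
  sample C: E = 442.0, α = 4.07, σ_y = 536.0 → σ = 182 MPa, n = 2.95
Sample Y has the lowest safety factor, n = 1.19.

sample Y, n = 1.19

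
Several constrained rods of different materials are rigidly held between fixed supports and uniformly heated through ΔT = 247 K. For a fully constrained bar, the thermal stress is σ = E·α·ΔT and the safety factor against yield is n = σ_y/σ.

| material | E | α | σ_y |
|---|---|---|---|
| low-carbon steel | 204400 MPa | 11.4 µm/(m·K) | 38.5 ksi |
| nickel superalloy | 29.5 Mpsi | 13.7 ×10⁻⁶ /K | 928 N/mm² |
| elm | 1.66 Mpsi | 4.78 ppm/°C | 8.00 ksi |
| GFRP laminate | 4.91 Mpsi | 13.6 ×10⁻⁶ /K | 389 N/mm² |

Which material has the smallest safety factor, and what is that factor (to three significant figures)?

low-carbon steel, n = 0.461

Converting E to GPa, α to ×10⁻⁶/K, σ_y to MPa, then σ and n for each:
  low-carbon steel: E = 204.4, α = 11.4, σ_y = 265.4 → σ = 576 MPa, n = 0.461
  nickel superalloy: E = 203.4, α = 13.7, σ_y = 928.0 → σ = 688 MPa, n = 1.35
  elm: E = 11.45, α = 4.78, σ_y = 55.16 → σ = 13.5 MPa, n = 4.08
  GFRP laminate: E = 33.85, α = 13.6, σ_y = 389.0 → σ = 114 MPa, n = 3.42
Low-carbon steel has the lowest safety factor, n = 0.461.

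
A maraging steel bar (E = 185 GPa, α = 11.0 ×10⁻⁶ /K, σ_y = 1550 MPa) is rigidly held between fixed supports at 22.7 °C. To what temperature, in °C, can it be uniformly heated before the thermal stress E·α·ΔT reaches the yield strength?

784 °C

E·α·ΔT = 1550 MPa ⇒ ΔT = 1550 / (185.0×10³ × 11.0×10⁻⁶) = 761.7 K.
T = 22.7 + 761.7 = 784.4 °C.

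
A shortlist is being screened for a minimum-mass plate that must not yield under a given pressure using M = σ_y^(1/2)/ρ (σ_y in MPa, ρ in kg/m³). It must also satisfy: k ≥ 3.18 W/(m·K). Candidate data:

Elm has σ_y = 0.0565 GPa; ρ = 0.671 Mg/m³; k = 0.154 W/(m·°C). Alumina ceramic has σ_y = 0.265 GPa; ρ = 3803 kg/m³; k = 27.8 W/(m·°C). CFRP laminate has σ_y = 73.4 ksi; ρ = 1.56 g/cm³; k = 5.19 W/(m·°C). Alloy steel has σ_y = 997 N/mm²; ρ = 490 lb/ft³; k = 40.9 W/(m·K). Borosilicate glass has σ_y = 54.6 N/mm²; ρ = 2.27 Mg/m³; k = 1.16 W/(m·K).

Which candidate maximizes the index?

Screen on constraints: k ≥ 3.18 W/(m·K). Survivors: alumina ceramic, CFRP laminate, alloy steel.
In SI units:
  alumina ceramic: σ_y = 265.0 MPa, ρ = 3803 kg/m³
  CFRP laminate: σ_y = 506.1 MPa, ρ = 1560 kg/m³
  alloy steel: σ_y = 997.0 MPa, ρ = 7849 kg/m³
  CFRP laminate: M = 14.4×10⁻³
  alumina ceramic: M = 4.28×10⁻³
  alloy steel: M = 4.02×10⁻³
CFRP laminate ranks first.

CFRP laminate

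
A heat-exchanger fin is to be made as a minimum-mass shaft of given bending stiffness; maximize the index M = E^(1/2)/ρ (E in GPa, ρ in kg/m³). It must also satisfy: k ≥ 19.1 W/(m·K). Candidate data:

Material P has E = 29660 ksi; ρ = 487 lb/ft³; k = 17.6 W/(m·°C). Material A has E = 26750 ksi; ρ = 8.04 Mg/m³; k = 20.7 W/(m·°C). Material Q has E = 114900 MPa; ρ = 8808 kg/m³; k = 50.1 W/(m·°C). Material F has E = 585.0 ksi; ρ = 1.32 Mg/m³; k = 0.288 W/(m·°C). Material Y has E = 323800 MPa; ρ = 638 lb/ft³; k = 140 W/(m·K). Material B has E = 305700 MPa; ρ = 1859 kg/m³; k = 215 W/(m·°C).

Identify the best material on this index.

material B

Screen on constraints: k ≥ 19.1 W/(m·K). Survivors: material A, material Q, material Y, material B.
Convert each candidate to consistent units, then evaluate M:
  material A: E = 184.4 GPa, ρ = 8040 kg/m³
  material Q: E = 114.9 GPa, ρ = 8808 kg/m³
  material Y: E = 323.8 GPa, ρ = 10220 kg/m³
  material B: E = 305.7 GPa, ρ = 1859 kg/m³
  material B: M = 9.41×10⁻³
  material Y: M = 1.76×10⁻³
  material A: M = 1.69×10⁻³
  material Q: M = 1.22×10⁻³
Highest index: material B.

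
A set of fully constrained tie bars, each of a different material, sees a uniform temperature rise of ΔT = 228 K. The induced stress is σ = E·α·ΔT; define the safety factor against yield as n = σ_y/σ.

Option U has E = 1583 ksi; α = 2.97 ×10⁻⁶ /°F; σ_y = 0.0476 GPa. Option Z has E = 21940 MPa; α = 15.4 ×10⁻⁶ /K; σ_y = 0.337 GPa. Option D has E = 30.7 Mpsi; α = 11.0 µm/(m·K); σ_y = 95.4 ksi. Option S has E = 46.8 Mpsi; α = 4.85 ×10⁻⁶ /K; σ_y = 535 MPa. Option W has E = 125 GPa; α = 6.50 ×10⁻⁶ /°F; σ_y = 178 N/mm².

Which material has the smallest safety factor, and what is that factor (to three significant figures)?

option W, n = 0.534

Converting E to GPa, α to ×10⁻⁶/K, σ_y to MPa, then σ and n for each:
  option U: E = 10.91, α = 5.35, σ_y = 47.60 → σ = 13.3 MPa, n = 3.58
  option Z: E = 21.94, α = 15.4, σ_y = 337.0 → σ = 77.0 MPa, n = 4.37
  option D: E = 211.7, α = 11.0, σ_y = 657.8 → σ = 531 MPa, n = 1.24
  option S: E = 322.7, α = 4.85, σ_y = 535.0 → σ = 357 MPa, n = 1.50
  option W: E = 125.0, α = 11.7, σ_y = 178.0 → σ = 333 MPa, n = 0.534
Option W has the lowest safety factor, n = 0.534.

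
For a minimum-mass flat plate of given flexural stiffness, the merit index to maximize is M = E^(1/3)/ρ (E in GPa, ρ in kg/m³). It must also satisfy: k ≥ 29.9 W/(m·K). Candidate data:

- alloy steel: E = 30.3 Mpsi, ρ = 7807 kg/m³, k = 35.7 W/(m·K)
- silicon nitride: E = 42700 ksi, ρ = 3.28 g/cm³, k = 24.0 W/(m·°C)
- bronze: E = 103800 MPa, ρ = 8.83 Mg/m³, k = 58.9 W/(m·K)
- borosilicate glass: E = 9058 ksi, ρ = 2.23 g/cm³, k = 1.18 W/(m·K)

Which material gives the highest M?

alloy steel

Screen on constraints: k ≥ 29.9 W/(m·K). Survivors: alloy steel, bronze.
Putting every candidate on a common basis:
  alloy steel: E = 208.9 GPa, ρ = 7807 kg/m³
  bronze: E = 103.8 GPa, ρ = 8830 kg/m³
  alloy steel: M = 0.760×10⁻³
  bronze: M = 0.532×10⁻³
Alloy steel has the largest M.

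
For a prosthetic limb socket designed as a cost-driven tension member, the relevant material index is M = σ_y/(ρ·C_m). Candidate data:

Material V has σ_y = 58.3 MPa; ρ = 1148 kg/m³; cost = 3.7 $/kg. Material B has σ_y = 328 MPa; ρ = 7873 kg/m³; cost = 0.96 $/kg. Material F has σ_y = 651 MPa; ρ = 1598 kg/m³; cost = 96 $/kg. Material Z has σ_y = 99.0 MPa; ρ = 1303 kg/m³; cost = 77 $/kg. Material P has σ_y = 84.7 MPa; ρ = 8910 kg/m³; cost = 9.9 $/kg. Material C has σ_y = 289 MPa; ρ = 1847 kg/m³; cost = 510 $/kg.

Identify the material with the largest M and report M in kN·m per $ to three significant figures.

material B, M = 43.4 kN·m per $

Per-candidate index values:
  material B: M = 43.4 kN·m per $
  material V: M = 13.7 kN·m per $
  material F: M = 4.24 kN·m per $
  material Z: M = 0.987 kN·m per $
  material P: M = 0.960 kN·m per $
  material C: M = 0.307 kN·m per $
The maximum is for material B.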